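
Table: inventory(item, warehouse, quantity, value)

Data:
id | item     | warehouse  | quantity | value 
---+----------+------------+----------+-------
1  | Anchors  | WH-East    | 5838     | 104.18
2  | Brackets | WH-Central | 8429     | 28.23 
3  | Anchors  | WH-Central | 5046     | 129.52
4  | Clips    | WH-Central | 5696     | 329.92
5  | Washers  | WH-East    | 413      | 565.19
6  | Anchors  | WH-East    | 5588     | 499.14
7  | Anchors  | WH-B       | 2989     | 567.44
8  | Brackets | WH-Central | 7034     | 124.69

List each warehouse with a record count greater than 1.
SELECT warehouse, COUNT(*) as cnt
FROM inventory
GROUP BY warehouse
HAVING COUNT(*) > 1

Result:
  WH-Central: 4
  WH-East: 3

Note: HAVING filters groups after aggregation, WHERE filters rows before.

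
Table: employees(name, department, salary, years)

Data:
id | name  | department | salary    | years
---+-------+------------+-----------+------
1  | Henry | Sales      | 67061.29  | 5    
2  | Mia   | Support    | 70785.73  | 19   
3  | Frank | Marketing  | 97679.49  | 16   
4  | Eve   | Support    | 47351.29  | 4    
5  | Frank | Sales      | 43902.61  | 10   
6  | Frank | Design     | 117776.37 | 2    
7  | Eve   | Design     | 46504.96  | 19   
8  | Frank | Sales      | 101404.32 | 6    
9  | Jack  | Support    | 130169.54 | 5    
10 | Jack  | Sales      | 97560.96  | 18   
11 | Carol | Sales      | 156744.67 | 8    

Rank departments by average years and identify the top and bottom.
SELECT department, AVG(years)
FROM employees
GROUP BY department
ORDER BY AVG(years)

All groups:
  Support: 9.33
  Sales: 9.40
  Design: 10.50
  Marketing: 16.00

Highest: Marketing (16.00)
Lowest: Support (9.33)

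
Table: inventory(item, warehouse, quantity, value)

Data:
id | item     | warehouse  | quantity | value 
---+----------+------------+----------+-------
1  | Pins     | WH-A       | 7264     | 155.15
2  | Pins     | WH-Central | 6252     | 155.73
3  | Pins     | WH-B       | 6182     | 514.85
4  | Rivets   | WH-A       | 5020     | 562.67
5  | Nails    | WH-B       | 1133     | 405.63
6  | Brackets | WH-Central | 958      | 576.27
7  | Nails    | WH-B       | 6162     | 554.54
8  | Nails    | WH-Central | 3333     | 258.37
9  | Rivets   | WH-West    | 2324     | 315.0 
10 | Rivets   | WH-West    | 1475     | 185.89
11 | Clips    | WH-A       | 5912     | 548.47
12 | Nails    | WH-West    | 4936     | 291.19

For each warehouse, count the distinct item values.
SELECT warehouse, COUNT(DISTINCT item)
FROM inventory
GROUP BY warehouse

Result:
  WH-A: 3 distinct
  WH-B: 2 distinct
  WH-Central: 3 distinct
  WH-West: 2 distinct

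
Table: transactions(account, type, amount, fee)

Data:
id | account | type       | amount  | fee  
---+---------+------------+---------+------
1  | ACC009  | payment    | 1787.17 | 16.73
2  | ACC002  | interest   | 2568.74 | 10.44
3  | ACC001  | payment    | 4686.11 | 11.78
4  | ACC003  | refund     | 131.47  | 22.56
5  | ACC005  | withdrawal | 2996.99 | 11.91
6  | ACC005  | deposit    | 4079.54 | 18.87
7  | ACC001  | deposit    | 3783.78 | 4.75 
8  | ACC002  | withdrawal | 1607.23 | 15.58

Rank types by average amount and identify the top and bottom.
SELECT type, AVG(amount)
FROM transactions
GROUP BY type
ORDER BY AVG(amount)

All groups:
  refund: 131.47
  withdrawal: 2302.11
  interest: 2568.74
  payment: 3236.64
  deposit: 3931.66

Highest: deposit (3931.66)
Lowest: refund (131.47)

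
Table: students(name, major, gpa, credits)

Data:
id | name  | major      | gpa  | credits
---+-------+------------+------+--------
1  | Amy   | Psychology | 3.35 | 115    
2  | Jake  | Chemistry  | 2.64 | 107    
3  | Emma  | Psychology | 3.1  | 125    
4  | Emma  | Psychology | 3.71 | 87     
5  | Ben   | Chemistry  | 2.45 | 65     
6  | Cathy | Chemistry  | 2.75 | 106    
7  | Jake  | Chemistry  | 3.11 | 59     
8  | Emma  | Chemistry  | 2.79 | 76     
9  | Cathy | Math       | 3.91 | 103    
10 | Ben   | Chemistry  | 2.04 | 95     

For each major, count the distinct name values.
SELECT major, COUNT(DISTINCT name)
FROM students
GROUP BY major

Result:
  Chemistry: 4 distinct
  Math: 1 distinct
  Psychology: 2 distinct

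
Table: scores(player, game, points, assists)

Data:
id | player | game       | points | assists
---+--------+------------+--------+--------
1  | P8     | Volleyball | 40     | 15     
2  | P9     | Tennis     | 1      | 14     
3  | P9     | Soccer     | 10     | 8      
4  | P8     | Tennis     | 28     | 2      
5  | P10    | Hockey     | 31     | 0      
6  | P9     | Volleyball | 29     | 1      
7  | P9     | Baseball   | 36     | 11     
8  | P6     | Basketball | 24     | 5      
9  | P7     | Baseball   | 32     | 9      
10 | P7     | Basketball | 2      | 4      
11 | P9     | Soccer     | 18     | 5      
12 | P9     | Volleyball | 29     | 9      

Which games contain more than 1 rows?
SELECT game, COUNT(*) as cnt
FROM scores
GROUP BY game
HAVING COUNT(*) > 1

Result:
  Baseball: 2
  Basketball: 2
  Soccer: 2
  Tennis: 2
  Volleyball: 3

Note: HAVING filters groups after aggregation, WHERE filters rows before.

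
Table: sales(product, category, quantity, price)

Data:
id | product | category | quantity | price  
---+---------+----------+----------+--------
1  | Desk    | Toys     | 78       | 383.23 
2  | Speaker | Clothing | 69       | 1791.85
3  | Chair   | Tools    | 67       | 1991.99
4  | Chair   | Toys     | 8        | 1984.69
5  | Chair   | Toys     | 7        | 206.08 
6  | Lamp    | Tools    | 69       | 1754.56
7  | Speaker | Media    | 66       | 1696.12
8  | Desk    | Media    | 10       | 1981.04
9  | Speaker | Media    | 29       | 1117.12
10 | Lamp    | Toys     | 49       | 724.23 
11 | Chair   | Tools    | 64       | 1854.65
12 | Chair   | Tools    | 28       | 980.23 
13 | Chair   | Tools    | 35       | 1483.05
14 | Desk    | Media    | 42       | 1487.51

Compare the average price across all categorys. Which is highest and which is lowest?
SELECT category, AVG(price)
FROM sales
GROUP BY category
ORDER BY AVG(price)

All groups:
  Toys: 824.56
  Media: 1570.45
  Tools: 1612.90
  Clothing: 1791.85

Highest: Clothing (1791.85)
Lowest: Toys (824.56)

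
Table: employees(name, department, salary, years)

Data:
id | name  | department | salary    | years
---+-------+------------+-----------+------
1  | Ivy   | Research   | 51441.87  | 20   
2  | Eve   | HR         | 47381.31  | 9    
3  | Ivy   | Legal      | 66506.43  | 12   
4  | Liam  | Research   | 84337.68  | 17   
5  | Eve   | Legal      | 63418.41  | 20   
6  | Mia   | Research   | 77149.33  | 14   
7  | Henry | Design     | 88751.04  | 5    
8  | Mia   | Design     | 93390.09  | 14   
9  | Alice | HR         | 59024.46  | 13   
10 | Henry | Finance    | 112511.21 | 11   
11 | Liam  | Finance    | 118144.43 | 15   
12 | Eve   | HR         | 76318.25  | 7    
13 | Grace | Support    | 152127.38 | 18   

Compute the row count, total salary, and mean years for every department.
SELECT department,
       COUNT(*) as cnt,
       SUM(salary) as total_salary,
       AVG(years) as avg_years
FROM employees
GROUP BY department

Result:
  Design: 2 records, 182141.13 total salary, 9.50 avg years
  Finance: 2 records, 230655.64 total salary, 13.00 avg years
  HR: 3 records, 182724.02 total salary, 9.67 avg years
  Legal: 2 records, 129924.84 total salary, 16.00 avg years
  Research: 3 records, 212928.88 total salary, 17.00 avg years
  Support: 1 records, 152127.38 total salary, 18.00 avg years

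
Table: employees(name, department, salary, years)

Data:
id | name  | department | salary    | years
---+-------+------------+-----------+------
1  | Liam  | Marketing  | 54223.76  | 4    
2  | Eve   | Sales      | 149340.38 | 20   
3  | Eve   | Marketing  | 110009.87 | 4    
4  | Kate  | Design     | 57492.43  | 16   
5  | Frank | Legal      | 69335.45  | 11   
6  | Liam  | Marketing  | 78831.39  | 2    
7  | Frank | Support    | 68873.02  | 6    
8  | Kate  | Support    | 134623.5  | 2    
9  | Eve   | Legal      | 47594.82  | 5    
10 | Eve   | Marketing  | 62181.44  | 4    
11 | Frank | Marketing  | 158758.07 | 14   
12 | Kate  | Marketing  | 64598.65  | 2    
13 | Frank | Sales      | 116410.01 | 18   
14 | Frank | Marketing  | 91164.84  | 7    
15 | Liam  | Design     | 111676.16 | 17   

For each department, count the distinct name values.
SELECT department, COUNT(DISTINCT name)
FROM employees
GROUP BY department

Result:
  Design: 2 distinct
  Legal: 2 distinct
  Marketing: 4 distinct
  Sales: 2 distinct
  Support: 2 distinct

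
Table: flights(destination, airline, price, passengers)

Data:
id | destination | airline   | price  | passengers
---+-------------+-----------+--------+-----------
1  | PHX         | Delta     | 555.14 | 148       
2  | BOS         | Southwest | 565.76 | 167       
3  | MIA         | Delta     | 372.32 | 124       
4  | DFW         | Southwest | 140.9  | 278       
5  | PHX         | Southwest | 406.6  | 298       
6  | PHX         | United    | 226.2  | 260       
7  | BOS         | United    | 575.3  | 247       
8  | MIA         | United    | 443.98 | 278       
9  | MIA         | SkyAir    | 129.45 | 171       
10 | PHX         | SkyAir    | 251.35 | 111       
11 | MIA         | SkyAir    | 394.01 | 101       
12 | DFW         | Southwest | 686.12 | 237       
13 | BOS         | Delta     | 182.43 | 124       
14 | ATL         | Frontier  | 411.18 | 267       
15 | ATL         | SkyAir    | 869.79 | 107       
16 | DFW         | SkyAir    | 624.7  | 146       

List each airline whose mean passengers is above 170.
SELECT airline, AVG(passengers)
FROM flights
GROUP BY airline
HAVING AVG(passengers) > 170

Result:
  Frontier: avg=267.00
  Southwest: avg=245.00
  United: avg=261.67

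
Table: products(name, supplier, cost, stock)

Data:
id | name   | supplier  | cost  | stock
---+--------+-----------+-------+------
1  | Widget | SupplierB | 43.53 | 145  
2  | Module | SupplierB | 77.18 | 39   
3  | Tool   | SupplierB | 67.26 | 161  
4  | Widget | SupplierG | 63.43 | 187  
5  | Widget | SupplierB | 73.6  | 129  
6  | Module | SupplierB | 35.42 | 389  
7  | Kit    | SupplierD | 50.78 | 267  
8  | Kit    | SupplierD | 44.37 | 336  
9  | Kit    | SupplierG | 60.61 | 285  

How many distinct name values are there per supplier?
SELECT supplier, COUNT(DISTINCT name)
FROM products
GROUP BY supplier

Result:
  SupplierB: 3 distinct
  SupplierD: 1 distinct
  SupplierG: 2 distinct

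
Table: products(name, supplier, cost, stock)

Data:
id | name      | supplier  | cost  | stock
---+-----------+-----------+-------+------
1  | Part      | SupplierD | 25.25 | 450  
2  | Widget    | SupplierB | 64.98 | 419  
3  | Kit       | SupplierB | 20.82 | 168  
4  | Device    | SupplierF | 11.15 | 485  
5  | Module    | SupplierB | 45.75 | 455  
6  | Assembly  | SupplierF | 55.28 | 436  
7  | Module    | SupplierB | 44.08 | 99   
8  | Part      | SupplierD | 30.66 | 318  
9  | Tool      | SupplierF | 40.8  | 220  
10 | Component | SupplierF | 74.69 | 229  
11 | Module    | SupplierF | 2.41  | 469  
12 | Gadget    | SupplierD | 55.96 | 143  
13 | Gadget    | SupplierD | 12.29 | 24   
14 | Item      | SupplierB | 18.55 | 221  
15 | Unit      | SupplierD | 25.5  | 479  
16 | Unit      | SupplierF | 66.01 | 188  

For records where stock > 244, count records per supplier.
SELECT supplier, COUNT(*)
FROM products
WHERE stock > 244
GROUP BY supplier

Note: WHERE filters rows before grouping.

Result:
  SupplierB: 2
  SupplierD: 3
  SupplierF: 3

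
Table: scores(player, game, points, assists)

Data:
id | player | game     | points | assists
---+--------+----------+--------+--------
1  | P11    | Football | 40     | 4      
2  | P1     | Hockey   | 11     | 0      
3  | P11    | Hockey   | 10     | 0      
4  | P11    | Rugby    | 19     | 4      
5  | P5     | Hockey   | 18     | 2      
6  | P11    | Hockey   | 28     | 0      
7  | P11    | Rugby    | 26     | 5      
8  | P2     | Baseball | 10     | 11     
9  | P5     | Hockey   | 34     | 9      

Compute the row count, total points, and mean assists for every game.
SELECT game,
       COUNT(*) as cnt,
       SUM(points) as total_points,
       AVG(assists) as avg_assists
FROM scores
GROUP BY game

Result:
  Baseball: 1 records, 10 total points, 11.00 avg assists
  Football: 1 records, 40 total points, 4.00 avg assists
  Hockey: 5 records, 101 total points, 2.20 avg assists
  Rugby: 2 records, 45 total points, 4.50 avg assists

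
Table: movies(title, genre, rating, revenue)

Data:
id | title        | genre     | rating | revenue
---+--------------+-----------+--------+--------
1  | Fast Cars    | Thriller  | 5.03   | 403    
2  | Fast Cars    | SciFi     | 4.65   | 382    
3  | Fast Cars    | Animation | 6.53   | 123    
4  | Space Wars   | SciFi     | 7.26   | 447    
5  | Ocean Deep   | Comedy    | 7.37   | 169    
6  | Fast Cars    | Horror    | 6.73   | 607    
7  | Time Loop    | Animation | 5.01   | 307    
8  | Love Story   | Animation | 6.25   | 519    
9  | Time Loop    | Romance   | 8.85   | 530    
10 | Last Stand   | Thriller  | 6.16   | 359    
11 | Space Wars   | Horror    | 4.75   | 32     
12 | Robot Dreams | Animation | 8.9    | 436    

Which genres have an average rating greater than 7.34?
SELECT genre, AVG(rating)
FROM movies
GROUP BY genre
HAVING AVG(rating) > 7.34

Result:
  Comedy: avg=7.37
  Romance: avg=8.85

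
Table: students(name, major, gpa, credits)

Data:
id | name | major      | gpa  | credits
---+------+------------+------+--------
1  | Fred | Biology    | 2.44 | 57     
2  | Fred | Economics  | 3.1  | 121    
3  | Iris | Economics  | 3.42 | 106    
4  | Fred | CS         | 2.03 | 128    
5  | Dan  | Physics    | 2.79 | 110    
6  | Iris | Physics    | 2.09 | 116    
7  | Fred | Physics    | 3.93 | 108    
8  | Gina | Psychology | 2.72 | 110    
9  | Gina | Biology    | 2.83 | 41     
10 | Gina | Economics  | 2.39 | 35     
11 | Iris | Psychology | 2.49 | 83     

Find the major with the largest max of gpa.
SELECT major, MAX(gpa) as val
FROM students
GROUP BY major
ORDER BY val DESC
LIMIT 1

Result: Physics with max(gpa) = 3.93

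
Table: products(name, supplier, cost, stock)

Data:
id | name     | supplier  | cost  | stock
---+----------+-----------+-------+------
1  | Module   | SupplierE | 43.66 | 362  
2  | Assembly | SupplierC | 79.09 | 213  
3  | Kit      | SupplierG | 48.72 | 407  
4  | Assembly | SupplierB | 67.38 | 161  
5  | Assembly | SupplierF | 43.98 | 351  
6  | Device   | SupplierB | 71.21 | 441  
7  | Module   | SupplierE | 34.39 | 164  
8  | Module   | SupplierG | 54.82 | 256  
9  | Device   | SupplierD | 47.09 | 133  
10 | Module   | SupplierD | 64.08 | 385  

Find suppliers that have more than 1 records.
SELECT supplier, COUNT(*) as cnt
FROM products
GROUP BY supplier
HAVING COUNT(*) > 1

Result:
  SupplierB: 2
  SupplierD: 2
  SupplierE: 2
  SupplierG: 2

Note: HAVING filters groups after aggregation, WHERE filters rows before.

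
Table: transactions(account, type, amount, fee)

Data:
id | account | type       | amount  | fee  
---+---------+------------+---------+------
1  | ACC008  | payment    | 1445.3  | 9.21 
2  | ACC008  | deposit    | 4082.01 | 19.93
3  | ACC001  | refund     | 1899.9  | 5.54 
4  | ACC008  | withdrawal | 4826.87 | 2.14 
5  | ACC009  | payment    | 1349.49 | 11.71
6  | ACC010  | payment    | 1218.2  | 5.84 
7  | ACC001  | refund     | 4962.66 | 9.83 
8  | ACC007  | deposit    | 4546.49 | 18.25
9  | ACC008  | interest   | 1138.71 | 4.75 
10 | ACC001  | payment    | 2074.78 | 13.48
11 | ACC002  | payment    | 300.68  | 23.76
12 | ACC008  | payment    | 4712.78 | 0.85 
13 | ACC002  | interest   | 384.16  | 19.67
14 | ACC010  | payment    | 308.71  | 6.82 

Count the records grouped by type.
SELECT type, COUNT(*) as count
FROM transactions
GROUP BY type

Result:
  deposit: 2
  interest: 2
  payment: 7
  refund: 2
  withdrawal: 1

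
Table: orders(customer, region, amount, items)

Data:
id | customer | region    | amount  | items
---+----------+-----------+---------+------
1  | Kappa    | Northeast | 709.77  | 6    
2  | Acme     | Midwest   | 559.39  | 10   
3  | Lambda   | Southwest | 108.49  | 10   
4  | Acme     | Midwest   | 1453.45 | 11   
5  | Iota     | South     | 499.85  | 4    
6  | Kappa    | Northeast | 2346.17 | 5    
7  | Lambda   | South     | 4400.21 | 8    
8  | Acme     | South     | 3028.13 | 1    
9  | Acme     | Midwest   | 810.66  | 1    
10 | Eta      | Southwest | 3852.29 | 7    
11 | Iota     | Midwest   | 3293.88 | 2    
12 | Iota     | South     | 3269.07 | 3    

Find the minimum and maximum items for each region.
SELECT region, MIN(items), MAX(items)
FROM orders
GROUP BY region

Result:
  Midwest: min=1, max=11
  Northeast: min=5, max=6
  South: min=1, max=8
  Southwest: min=7, max=10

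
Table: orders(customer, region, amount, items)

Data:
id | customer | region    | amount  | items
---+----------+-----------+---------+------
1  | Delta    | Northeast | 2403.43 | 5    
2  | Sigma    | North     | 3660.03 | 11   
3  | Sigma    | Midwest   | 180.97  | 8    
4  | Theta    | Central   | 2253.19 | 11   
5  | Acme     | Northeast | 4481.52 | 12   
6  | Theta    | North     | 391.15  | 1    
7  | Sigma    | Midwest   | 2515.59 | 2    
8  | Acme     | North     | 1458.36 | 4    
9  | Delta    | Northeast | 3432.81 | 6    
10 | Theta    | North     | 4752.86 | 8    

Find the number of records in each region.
SELECT region, COUNT(*) as count
FROM orders
GROUP BY region

Result:
  Central: 1
  Midwest: 2
  North: 4
  Northeast: 3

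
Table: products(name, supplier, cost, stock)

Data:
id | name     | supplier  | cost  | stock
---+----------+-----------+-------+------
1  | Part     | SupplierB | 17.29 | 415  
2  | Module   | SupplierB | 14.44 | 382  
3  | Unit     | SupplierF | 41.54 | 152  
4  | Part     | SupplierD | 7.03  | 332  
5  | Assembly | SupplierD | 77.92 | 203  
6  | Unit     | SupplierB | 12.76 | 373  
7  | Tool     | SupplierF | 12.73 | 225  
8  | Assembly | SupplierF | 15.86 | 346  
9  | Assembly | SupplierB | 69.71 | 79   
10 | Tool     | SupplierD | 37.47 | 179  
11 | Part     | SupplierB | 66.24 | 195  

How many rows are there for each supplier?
SELECT supplier, COUNT(*) as count
FROM products
GROUP BY supplier

Result:
  SupplierB: 5
  SupplierD: 3
  SupplierF: 3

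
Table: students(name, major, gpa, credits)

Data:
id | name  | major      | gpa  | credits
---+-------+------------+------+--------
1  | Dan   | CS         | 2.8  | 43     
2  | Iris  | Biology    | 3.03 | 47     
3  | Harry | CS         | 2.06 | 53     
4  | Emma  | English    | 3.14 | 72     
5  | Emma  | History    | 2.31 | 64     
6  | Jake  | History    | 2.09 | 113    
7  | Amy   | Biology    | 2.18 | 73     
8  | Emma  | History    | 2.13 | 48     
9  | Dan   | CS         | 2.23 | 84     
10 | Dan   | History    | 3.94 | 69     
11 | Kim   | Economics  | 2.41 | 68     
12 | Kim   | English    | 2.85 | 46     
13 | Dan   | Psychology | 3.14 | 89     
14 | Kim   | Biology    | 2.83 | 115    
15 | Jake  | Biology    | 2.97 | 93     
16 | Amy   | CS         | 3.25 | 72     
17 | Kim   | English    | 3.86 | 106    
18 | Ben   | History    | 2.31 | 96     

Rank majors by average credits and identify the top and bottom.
SELECT major, AVG(credits)
FROM students
GROUP BY major
ORDER BY AVG(credits)

All groups:
  CS: 63.00
  Economics: 68.00
  English: 74.67
  History: 78.00
  Biology: 82.00
  Psychology: 89.00

Highest: Psychology (89.00)
Lowest: CS (63.00)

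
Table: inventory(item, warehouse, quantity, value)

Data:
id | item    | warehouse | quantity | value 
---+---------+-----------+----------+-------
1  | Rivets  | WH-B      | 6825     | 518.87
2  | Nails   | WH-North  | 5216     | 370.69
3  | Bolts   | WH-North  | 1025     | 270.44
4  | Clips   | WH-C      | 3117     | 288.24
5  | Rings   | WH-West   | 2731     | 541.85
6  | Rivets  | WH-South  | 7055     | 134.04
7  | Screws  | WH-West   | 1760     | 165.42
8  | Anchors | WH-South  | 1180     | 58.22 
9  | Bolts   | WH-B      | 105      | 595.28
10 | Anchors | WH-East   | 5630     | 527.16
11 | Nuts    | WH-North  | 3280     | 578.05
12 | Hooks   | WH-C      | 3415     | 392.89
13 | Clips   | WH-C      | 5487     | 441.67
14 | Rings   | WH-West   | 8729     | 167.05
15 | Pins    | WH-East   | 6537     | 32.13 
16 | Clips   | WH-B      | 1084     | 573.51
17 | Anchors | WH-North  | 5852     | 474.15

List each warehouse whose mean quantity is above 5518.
SELECT warehouse, AVG(quantity)
FROM inventory
GROUP BY warehouse
HAVING AVG(quantity) > 5518

Result:
  WH-East: avg=6083.50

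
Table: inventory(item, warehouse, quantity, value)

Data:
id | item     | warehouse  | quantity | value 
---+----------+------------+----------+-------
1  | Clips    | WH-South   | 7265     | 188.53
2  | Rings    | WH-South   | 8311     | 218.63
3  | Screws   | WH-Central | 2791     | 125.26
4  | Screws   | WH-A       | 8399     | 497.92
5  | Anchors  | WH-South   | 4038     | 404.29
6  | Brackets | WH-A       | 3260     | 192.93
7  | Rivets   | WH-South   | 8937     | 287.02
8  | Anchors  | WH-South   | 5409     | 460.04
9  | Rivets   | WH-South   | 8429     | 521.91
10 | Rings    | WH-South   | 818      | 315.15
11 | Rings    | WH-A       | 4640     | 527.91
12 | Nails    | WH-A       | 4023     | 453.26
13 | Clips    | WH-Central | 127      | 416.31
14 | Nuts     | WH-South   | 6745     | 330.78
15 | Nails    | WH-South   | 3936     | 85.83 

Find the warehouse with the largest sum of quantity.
SELECT warehouse, SUM(quantity) as val
FROM inventory
GROUP BY warehouse
ORDER BY val DESC
LIMIT 1

Result: WH-South with sum(quantity) = 53888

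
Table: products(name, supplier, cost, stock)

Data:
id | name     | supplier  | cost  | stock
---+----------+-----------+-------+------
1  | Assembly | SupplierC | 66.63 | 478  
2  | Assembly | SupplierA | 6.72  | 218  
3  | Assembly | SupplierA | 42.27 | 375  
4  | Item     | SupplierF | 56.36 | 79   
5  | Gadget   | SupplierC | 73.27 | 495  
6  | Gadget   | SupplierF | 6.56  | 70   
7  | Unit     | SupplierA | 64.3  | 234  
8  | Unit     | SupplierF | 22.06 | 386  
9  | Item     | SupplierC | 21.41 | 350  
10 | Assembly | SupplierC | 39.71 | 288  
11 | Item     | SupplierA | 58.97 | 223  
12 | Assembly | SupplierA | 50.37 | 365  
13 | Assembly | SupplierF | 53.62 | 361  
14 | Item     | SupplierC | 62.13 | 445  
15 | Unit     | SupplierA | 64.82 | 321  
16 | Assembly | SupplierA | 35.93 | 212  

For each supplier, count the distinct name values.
SELECT supplier, COUNT(DISTINCT name)
FROM products
GROUP BY supplier

Result:
  SupplierA: 3 distinct
  SupplierC: 3 distinct
  SupplierF: 4 distinct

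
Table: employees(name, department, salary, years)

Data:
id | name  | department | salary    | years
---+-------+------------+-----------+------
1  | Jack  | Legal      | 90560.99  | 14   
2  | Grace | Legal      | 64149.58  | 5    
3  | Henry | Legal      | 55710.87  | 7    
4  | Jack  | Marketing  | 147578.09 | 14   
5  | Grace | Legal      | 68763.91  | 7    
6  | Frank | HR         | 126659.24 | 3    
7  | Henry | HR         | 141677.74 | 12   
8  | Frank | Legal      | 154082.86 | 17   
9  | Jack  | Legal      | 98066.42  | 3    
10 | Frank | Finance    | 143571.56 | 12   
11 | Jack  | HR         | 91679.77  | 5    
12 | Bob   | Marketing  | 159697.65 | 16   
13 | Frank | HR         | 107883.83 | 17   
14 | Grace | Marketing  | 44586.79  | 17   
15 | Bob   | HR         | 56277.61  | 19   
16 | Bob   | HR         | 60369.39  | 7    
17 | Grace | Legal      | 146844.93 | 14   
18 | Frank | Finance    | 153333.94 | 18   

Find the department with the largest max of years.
SELECT department, MAX(years) as val
FROM employees
GROUP BY department
ORDER BY val DESC
LIMIT 1

Result: HR with max(years) = 19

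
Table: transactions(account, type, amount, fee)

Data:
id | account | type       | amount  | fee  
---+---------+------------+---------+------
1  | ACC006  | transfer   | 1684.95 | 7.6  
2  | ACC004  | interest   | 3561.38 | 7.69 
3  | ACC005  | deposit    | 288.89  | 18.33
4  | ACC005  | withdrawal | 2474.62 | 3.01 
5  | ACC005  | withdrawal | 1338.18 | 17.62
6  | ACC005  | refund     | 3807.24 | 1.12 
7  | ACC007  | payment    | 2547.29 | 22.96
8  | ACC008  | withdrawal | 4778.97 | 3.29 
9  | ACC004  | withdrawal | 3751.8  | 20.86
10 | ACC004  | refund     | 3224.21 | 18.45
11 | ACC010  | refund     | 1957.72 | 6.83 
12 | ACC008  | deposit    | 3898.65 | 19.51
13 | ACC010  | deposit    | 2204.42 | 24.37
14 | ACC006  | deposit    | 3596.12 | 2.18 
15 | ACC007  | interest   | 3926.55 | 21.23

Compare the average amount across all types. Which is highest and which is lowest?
SELECT type, AVG(amount)
FROM transactions
GROUP BY type
ORDER BY AVG(amount)

All groups:
  transfer: 1684.95
  deposit: 2497.02
  payment: 2547.29
  refund: 2996.39
  withdrawal: 3085.89
  interest: 3743.97

Highest: interest (3743.97)
Lowest: transfer (1684.95)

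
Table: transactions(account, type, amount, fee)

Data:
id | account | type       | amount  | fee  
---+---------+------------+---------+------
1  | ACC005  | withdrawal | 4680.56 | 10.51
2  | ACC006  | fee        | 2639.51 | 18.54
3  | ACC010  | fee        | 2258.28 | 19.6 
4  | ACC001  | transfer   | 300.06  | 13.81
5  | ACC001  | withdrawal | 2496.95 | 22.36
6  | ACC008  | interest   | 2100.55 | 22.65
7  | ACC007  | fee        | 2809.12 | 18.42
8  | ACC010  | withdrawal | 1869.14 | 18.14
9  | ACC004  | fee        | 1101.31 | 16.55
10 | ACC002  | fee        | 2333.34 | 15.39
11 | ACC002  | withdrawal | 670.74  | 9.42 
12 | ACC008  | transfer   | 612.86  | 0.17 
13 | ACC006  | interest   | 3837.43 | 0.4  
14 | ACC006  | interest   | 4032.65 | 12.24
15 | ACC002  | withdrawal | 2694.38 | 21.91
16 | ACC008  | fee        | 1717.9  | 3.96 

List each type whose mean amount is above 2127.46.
SELECT type, AVG(amount)
FROM transactions
GROUP BY type
HAVING AVG(amount) > 2127.46

Result:
  fee: avg=2143.24
  interest: avg=3323.54
  withdrawal: avg=2482.35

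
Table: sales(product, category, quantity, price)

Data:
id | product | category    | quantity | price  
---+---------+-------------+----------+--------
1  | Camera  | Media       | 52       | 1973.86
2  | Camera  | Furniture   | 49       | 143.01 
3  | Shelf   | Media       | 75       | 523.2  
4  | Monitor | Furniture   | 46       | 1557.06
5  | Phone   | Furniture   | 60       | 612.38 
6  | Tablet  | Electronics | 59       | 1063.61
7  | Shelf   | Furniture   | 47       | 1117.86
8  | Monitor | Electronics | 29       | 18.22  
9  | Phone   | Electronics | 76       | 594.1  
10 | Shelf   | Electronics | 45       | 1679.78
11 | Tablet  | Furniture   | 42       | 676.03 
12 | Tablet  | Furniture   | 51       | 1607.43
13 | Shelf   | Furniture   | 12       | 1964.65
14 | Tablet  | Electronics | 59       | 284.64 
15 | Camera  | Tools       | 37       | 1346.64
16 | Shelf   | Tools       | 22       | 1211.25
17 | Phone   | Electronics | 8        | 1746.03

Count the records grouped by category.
SELECT category, COUNT(*) as count
FROM sales
GROUP BY category

Result:
  Electronics: 6
  Furniture: 7
  Media: 2
  Tools: 2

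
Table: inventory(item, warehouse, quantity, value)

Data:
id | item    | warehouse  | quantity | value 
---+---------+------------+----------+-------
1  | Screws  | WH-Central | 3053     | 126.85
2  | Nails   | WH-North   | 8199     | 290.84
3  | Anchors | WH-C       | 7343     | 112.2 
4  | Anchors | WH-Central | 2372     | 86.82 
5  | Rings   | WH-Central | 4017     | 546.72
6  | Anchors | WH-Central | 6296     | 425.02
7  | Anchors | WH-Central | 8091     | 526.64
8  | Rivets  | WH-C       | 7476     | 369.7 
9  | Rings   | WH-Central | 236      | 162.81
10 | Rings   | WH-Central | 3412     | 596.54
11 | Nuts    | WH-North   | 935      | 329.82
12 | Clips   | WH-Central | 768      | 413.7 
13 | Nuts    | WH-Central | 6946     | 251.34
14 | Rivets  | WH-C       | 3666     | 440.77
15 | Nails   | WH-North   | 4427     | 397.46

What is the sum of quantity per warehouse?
SELECT warehouse, SUM(quantity) as result
FROM inventory
GROUP BY warehouse

Result:
  WH-C: 18485
  WH-Central: 35191
  WH-North: 13561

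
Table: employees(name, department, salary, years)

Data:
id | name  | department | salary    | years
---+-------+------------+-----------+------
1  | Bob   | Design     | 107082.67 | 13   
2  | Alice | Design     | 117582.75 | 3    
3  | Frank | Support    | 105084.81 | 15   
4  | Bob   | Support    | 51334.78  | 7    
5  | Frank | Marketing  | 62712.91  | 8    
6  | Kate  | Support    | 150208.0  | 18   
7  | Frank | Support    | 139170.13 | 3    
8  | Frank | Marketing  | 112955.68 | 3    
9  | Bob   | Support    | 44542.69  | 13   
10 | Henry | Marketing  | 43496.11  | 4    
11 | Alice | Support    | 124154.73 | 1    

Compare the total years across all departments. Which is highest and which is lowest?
SELECT department, SUM(years)
FROM employees
GROUP BY department
ORDER BY SUM(years)

All groups:
  Marketing: 15
  Design: 16
  Support: 57

Highest: Support (57)
Lowest: Marketing (15)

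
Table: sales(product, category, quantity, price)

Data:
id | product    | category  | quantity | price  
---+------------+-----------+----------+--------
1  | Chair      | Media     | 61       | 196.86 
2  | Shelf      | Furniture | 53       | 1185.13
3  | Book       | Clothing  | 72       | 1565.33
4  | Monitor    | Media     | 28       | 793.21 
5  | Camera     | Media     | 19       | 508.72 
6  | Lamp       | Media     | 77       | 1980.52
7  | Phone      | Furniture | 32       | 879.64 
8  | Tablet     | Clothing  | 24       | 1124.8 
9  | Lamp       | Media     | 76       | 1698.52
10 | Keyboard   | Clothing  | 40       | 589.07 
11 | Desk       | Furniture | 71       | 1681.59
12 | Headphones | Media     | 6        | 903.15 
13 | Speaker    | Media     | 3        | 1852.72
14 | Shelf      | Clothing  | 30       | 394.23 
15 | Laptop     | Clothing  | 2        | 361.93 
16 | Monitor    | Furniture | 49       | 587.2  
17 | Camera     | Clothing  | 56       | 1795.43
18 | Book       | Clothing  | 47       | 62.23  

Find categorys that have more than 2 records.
SELECT category, COUNT(*) as cnt
FROM sales
GROUP BY category
HAVING COUNT(*) > 2

Result:
  Clothing: 7
  Furniture: 4
  Media: 7

Note: HAVING filters groups after aggregation, WHERE filters rows before.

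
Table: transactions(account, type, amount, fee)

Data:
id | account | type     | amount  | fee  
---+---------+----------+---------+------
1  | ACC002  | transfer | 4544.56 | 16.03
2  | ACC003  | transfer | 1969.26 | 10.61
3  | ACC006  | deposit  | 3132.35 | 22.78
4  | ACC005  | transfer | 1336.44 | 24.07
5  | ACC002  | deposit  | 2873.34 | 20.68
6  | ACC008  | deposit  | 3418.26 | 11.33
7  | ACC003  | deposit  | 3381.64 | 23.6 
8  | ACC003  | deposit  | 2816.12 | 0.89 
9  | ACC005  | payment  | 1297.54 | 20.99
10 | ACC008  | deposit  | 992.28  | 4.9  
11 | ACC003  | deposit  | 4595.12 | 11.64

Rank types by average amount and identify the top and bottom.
SELECT type, AVG(amount)
FROM transactions
GROUP BY type
ORDER BY AVG(amount)

All groups:
  payment: 1297.54
  transfer: 2616.75
  deposit: 3029.87

Highest: deposit (3029.87)
Lowest: payment (1297.54)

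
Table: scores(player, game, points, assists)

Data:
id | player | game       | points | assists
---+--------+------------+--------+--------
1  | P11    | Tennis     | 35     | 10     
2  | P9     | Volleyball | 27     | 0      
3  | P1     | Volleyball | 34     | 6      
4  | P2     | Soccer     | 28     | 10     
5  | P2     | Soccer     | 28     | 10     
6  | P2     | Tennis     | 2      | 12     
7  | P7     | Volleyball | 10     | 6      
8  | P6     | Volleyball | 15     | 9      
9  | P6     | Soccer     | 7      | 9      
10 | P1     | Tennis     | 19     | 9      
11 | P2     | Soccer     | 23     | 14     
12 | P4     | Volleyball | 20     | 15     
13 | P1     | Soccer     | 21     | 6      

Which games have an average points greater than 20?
SELECT game, AVG(points)
FROM scores
GROUP BY game
HAVING AVG(points) > 20

Result:
  Soccer: avg=21.40
  Volleyball: avg=21.20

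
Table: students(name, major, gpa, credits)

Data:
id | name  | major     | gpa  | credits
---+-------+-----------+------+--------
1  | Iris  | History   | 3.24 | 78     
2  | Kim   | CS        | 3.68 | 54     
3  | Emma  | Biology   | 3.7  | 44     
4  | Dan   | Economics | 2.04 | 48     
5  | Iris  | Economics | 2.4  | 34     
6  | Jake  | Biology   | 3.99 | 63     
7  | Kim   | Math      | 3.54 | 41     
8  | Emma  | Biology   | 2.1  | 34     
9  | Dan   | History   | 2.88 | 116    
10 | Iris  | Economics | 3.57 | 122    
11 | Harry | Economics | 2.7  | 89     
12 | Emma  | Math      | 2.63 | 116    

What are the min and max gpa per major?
SELECT major, MIN(gpa), MAX(gpa)
FROM students
GROUP BY major

Result:
  Biology: min=2.10, max=3.99
  CS: min=3.68, max=3.68
  Economics: min=2.04, max=3.57
  History: min=2.88, max=3.24
  Math: min=2.63, max=3.54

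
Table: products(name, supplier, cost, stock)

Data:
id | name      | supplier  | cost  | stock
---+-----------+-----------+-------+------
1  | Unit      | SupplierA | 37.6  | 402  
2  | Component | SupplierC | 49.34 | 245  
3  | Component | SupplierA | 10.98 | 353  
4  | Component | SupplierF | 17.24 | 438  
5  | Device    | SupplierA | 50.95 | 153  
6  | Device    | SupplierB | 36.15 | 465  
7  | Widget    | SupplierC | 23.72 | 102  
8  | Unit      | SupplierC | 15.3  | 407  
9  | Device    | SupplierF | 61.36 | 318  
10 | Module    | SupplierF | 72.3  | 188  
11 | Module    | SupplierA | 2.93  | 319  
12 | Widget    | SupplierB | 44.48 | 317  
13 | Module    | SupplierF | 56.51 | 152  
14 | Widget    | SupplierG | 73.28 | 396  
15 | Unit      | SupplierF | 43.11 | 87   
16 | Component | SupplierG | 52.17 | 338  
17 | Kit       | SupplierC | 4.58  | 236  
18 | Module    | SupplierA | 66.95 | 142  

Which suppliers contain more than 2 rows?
SELECT supplier, COUNT(*) as cnt
FROM products
GROUP BY supplier
HAVING COUNT(*) > 2

Result:
  SupplierA: 5
  SupplierC: 4
  SupplierF: 5

Note: HAVING filters groups after aggregation, WHERE filters rows before.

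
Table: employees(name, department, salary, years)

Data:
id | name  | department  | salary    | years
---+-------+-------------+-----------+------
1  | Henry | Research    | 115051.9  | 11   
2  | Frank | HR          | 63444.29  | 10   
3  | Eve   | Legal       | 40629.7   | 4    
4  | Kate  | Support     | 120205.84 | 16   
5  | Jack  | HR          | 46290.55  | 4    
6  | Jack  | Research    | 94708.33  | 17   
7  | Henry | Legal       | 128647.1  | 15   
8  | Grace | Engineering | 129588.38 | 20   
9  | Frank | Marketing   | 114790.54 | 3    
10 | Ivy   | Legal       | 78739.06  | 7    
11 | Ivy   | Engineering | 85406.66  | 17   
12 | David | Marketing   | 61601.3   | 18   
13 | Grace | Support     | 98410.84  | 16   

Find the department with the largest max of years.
SELECT department, MAX(years) as val
FROM employees
GROUP BY department
ORDER BY val DESC
LIMIT 1

Result: Engineering with max(years) = 20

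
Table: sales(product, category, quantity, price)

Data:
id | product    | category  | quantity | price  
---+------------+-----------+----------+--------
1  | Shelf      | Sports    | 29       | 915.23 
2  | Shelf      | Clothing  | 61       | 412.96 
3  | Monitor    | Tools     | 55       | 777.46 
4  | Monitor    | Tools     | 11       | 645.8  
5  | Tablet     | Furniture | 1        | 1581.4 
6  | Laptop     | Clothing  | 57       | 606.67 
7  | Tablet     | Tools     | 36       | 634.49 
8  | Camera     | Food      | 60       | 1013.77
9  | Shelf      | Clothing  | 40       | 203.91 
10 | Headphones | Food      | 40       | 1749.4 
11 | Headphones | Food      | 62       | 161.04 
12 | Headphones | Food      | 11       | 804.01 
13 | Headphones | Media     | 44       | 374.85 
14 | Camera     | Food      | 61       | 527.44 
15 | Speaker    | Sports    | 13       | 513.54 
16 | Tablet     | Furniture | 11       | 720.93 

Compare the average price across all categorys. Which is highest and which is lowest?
SELECT category, AVG(price)
FROM sales
GROUP BY category
ORDER BY AVG(price)

All groups:
  Media: 374.85
  Clothing: 407.85
  Tools: 685.92
  Sports: 714.39
  Food: 851.13
  Furniture: 1151.17

Highest: Furniture (1151.17)
Lowest: Media (374.85)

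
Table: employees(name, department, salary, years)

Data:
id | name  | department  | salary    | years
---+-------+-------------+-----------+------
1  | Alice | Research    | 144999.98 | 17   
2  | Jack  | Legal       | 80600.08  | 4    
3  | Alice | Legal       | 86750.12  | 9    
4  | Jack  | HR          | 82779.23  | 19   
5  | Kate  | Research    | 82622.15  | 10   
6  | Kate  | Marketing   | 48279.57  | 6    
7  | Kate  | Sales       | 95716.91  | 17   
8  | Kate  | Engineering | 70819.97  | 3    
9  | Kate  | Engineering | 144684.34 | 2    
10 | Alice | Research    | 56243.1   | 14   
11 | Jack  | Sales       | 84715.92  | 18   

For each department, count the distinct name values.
SELECT department, COUNT(DISTINCT name)
FROM employees
GROUP BY department

Result:
  Engineering: 1 distinct
  HR: 1 distinct
  Legal: 2 distinct
  Marketing: 1 distinct
  Research: 2 distinct
  Sales: 2 distinct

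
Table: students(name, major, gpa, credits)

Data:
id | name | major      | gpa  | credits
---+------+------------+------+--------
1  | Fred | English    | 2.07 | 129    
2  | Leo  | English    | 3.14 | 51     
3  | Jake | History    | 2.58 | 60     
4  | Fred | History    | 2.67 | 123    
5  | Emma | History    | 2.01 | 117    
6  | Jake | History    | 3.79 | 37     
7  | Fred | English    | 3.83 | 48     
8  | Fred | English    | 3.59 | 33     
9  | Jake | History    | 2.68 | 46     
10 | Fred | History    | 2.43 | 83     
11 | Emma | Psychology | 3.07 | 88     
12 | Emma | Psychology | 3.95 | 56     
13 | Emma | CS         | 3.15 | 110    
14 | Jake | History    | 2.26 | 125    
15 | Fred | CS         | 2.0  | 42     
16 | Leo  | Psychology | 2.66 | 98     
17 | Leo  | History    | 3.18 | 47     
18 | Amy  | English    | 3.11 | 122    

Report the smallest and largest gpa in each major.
SELECT major, MIN(gpa), MAX(gpa)
FROM students
GROUP BY major

Result:
  CS: min=2.00, max=3.15
  English: min=2.07, max=3.83
  History: min=2.01, max=3.79
  Psychology: min=2.66, max=3.95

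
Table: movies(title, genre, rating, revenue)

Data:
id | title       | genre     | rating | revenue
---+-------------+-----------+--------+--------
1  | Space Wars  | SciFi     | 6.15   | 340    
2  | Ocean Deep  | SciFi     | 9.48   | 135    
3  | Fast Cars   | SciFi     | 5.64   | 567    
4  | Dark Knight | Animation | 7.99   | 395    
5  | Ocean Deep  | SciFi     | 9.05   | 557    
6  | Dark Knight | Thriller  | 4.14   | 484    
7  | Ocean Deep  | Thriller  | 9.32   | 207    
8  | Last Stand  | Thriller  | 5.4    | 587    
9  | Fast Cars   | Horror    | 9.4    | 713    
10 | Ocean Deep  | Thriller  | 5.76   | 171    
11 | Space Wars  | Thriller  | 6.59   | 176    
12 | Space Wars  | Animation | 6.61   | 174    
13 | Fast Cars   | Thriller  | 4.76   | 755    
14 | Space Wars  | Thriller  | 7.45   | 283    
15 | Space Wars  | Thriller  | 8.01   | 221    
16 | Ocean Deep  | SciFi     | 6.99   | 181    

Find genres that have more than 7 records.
SELECT genre, COUNT(*) as cnt
FROM movies
GROUP BY genre
HAVING COUNT(*) > 7

Result:
  Thriller: 8

Note: HAVING filters groups after aggregation, WHERE filters rows before.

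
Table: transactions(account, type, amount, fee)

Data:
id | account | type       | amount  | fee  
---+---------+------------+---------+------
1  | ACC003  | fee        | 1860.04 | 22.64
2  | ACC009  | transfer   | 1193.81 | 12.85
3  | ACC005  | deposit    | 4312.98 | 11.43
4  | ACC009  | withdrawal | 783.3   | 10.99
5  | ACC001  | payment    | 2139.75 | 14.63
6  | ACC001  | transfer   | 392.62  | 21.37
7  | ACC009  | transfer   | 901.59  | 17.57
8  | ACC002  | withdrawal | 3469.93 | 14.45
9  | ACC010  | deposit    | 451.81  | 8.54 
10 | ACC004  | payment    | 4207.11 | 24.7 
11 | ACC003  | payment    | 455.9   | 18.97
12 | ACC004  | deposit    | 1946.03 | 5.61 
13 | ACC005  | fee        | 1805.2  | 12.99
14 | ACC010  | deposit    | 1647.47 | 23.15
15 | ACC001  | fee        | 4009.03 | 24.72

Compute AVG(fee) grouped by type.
SELECT type, AVG(fee) as result
FROM transactions
GROUP BY type

Result:
  deposit: 12.18
  fee: 20.12
  payment: 19.43
  transfer: 17.26
  withdrawal: 12.72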